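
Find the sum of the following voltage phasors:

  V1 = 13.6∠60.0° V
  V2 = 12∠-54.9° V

Step 1 — Convert each phasor to rectangular form:
  V1 = 13.6·(cos(60.0°) + j·sin(60.0°)) = 6.8 + j11.78 V
  V2 = 12·(cos(-54.9°) + j·sin(-54.9°)) = 6.9 - j9.818 V
Step 2 — Sum components: V_total = 13.7 + j1.96 V.
Step 3 — Convert to polar: |V_total| = 13.84 V, ∠V_total = 8.1°.

V_total = 13.84∠8.1° V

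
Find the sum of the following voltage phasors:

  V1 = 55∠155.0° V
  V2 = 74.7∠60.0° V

Step 1 — Convert each phasor to rectangular form:
  V1 = 55·(cos(155.0°) + j·sin(155.0°)) = -49.85 + j23.24 V
  V2 = 74.7·(cos(60.0°) + j·sin(60.0°)) = 37.35 + j64.69 V
Step 2 — Sum components: V_total = -12.5 + j87.94 V.
Step 3 — Convert to polar: |V_total| = 88.82 V, ∠V_total = 98.1°.

V_total = 88.82∠98.1° V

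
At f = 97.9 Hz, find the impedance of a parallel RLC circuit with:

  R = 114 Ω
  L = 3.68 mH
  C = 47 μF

Step 1 — Angular frequency: ω = 2π·f = 2π·97.9 = 615.1 rad/s.
Step 2 — Component impedances:
  R: Z = R = 114 Ω
  L: Z = jωL = j·615.1·0.00368 = 0 + j2.264 Ω
  C: Z = 1/(jωC) = -j/(ω·C) = 0 - j34.59 Ω
Step 3 — Parallel combination: 1/Z_total = 1/R + 1/L + 1/C; Z_total = 0.05144 + j2.421 Ω = 2.422∠88.8° Ω.

Z = 0.05144 + j2.421 Ω = 2.422∠88.8° Ω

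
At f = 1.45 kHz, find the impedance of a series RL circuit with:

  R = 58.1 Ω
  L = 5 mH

Step 1 — Angular frequency: ω = 2π·f = 2π·1450 = 9111 rad/s.
Step 2 — Component impedances:
  R: Z = R = 58.1 Ω
  L: Z = jωL = j·9111·0.005 = 0 + j45.55 Ω
Step 3 — Series combination: Z_total = R + L = 58.1 + j45.55 Ω = 73.83∠38.1° Ω.

Z = 58.1 + j45.55 Ω = 73.83∠38.1° Ω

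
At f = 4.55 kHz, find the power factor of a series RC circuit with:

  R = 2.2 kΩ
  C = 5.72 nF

Step 1 — Angular frequency: ω = 2π·f = 2π·4550 = 2.859e+04 rad/s.
Step 2 — Component impedances:
  R: Z = R = 2200 Ω
  C: Z = 1/(jωC) = -j/(ω·C) = 0 - j6115 Ω
Step 3 — Series combination: Z_total = R + C = 2200 - j6115 Ω = 6499∠-70.2° Ω.
Step 4 — Power factor: PF = cos(φ) = Re(Z)/|Z| = 2200/6499 = 0.3385.
Step 5 — Type: Im(Z) = -6115 ⇒ leading (phase φ = -70.2°).

PF = 0.3385 (leading, φ = -70.2°)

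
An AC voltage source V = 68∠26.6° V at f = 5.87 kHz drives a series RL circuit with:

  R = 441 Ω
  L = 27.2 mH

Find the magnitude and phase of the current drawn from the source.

Step 1 — Angular frequency: ω = 2π·f = 2π·5870 = 3.688e+04 rad/s.
Step 2 — Component impedances:
  R: Z = R = 441 Ω
  L: Z = jωL = j·3.688e+04·0.0272 = 0 + j1003 Ω
Step 3 — Series combination: Z_total = R + L = 441 + j1003 Ω = 1096∠66.3° Ω.
Step 4 — Source phasor: V = 68∠26.6° V = 60.8 + j30.45 V.
Step 5 — Ohm's law: I = V / Z_total = (60.8 + j30.45) / (441 + j1003) = 0.04776 - j0.03961 A.
Step 6 — Convert to polar: |I| = 0.06205 A, ∠I = -39.7°.

I = 0.06205∠-39.7° A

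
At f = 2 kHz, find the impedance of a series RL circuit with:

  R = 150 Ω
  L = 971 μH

Step 1 — Angular frequency: ω = 2π·f = 2π·2000 = 1.257e+04 rad/s.
Step 2 — Component impedances:
  R: Z = R = 150 Ω
  L: Z = jωL = j·1.257e+04·0.000971 = 0 + j12.2 Ω
Step 3 — Series combination: Z_total = R + L = 150 + j12.2 Ω = 150.5∠4.7° Ω.

Z = 150 + j12.2 Ω = 150.5∠4.7° Ω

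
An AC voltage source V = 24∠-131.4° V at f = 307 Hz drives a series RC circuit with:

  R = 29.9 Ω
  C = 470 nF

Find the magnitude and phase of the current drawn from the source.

Step 1 — Angular frequency: ω = 2π·f = 2π·307 = 1929 rad/s.
Step 2 — Component impedances:
  R: Z = R = 29.9 Ω
  C: Z = 1/(jωC) = -j/(ω·C) = 0 - j1103 Ω
Step 3 — Series combination: Z_total = R + C = 29.9 - j1103 Ω = 1103∠-88.4° Ω.
Step 4 — Source phasor: V = 24∠-131.4° V = -15.87 - j18 V.
Step 5 — Ohm's law: I = V / Z_total = (-15.87 - j18) / (29.9 - j1103) = 0.01592 - j0.01482 A.
Step 6 — Convert to polar: |I| = 0.02175 A, ∠I = -43.0°.

I = 0.02175∠-43.0° A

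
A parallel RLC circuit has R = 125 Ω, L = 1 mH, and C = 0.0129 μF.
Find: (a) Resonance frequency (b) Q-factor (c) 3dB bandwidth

Step 1 — Resonance: ω₀ = 1/√(LC) = 1/√(0.001·1.29e-08) = 2.784e+05 rad/s.
Step 2 — f₀ = ω₀/(2π) = 4.431e+04 Hz.
Step 3 — Parallel Q: Q = R/(ω₀L) = 125/(2.784e+05·0.001) = 0.449.
Step 4 — Bandwidth: Δω = ω₀/Q = 6.202e+05 rad/s; BW = Δω/(2π) = 9.87e+04 Hz.

(a) f₀ = 4.431e+04 Hz  (b) Q = 0.449  (c) BW = 9.87e+04 Hz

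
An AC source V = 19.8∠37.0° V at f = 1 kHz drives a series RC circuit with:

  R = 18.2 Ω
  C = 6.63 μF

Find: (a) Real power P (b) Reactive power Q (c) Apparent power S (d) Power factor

Step 1 — Angular frequency: ω = 2π·f = 2π·1000 = 6283 rad/s.
Step 2 — Component impedances:
  R: Z = R = 18.2 Ω
  C: Z = 1/(jωC) = -j/(ω·C) = 0 - j24.01 Ω
Step 3 — Series combination: Z_total = R + C = 18.2 - j24.01 Ω = 30.12∠-52.8° Ω.
Step 4 — Source phasor: V = 19.8∠37.0° V = 15.81 + j11.92 V.
Step 5 — Current: I = V / Z = 0.001929 + j0.6573 A = 0.6573∠89.8° A.
Step 6 — Complex power: S = V·I* = 7.862 - j10.37 VA.
Step 7 — Real power: P = Re(S) = 7.862 W.
Step 8 — Reactive power: Q = Im(S) = -10.37 VAR.
Step 9 — Apparent power: |S| = 13.01 VA.
Step 10 — Power factor: PF = P/|S| = 0.6042 (leading).

(a) P = 7.862 W  (b) Q = -10.37 VAR  (c) S = 13.01 VA  (d) PF = 0.6042 (leading)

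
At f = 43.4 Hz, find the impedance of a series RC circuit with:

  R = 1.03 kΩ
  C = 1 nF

Step 1 — Angular frequency: ω = 2π·f = 2π·43.4 = 272.7 rad/s.
Step 2 — Component impedances:
  R: Z = R = 1030 Ω
  C: Z = 1/(jωC) = -j/(ω·C) = 0 - j3.667e+06 Ω
Step 3 — Series combination: Z_total = R + C = 1030 - j3.667e+06 Ω = 3.667e+06∠-90.0° Ω.

Z = 1030 - j3.667e+06 Ω = 3.667e+06∠-90.0° Ω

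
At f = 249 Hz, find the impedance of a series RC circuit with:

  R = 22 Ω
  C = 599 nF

Step 1 — Angular frequency: ω = 2π·f = 2π·249 = 1565 rad/s.
Step 2 — Component impedances:
  R: Z = R = 22 Ω
  C: Z = 1/(jωC) = -j/(ω·C) = 0 - j1067 Ω
Step 3 — Series combination: Z_total = R + C = 22 - j1067 Ω = 1067∠-88.8° Ω.

Z = 22 - j1067 Ω = 1067∠-88.8° Ω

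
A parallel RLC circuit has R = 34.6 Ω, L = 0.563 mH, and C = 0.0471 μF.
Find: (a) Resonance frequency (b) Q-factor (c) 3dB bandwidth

Step 1 — Resonance: ω₀ = 1/√(LC) = 1/√(0.000563·4.71e-08) = 1.942e+05 rad/s.
Step 2 — f₀ = ω₀/(2π) = 3.091e+04 Hz.
Step 3 — Parallel Q: Q = R/(ω₀L) = 34.6/(1.942e+05·0.000563) = 0.3165.
Step 4 — Bandwidth: Δω = ω₀/Q = 6.136e+05 rad/s; BW = Δω/(2π) = 9.766e+04 Hz.

(a) f₀ = 3.091e+04 Hz  (b) Q = 0.3165  (c) BW = 9.766e+04 Hz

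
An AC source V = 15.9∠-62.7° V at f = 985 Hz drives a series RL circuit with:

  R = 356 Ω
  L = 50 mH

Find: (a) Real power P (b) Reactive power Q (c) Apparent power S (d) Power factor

Step 1 — Angular frequency: ω = 2π·f = 2π·985 = 6189 rad/s.
Step 2 — Component impedances:
  R: Z = R = 356 Ω
  L: Z = jωL = j·6189·0.05 = 0 + j309.4 Ω
Step 3 — Series combination: Z_total = R + L = 356 + j309.4 Ω = 471.7∠41.0° Ω.
Step 4 — Source phasor: V = 15.9∠-62.7° V = 7.293 - j14.13 V.
Step 5 — Current: I = V / Z = -0.007982 - j0.03275 A = 0.03371∠-103.7° A.
Step 6 — Complex power: S = V·I* = 0.4045 + j0.3516 VA.
Step 7 — Real power: P = Re(S) = 0.4045 W.
Step 8 — Reactive power: Q = Im(S) = 0.3516 VAR.
Step 9 — Apparent power: |S| = 0.536 VA.
Step 10 — Power factor: PF = P/|S| = 0.7547 (lagging).

(a) P = 0.4045 W  (b) Q = 0.3516 VAR  (c) S = 0.536 VA  (d) PF = 0.7547 (lagging)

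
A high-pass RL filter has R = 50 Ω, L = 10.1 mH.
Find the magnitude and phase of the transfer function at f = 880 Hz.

Step 1 — Angular frequency: ω = 2π·880 = 5529 rad/s.
Step 2 — Transfer function: H(jω) = jωL/(R + jωL).
Step 3 — Numerator jωL = j·55.84; denominator R + jωL = 50 + j55.84.
Step 4 — H = 0.5551 + j0.497.
Step 5 — Magnitude: |H| = 0.745 (-2.6 dB); phase: φ = 41.8°.

|H| = 0.745 (-2.6 dB), φ = 41.8°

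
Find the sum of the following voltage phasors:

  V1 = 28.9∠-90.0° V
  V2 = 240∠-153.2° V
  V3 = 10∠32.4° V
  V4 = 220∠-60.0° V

Step 1 — Convert each phasor to rectangular form:
  V1 = 28.9·(cos(-90.0°) + j·sin(-90.0°)) = 0 - j28.9 V
  V2 = 240·(cos(-153.2°) + j·sin(-153.2°)) = -214.2 - j108.2 V
  V3 = 10·(cos(32.4°) + j·sin(32.4°)) = 8.443 + j5.358 V
  V4 = 220·(cos(-60.0°) + j·sin(-60.0°)) = 110 - j190.5 V
Step 2 — Sum components: V_total = -95.78 - j322.3 V.
Step 3 — Convert to polar: |V_total| = 336.2 V, ∠V_total = -106.6°.

V_total = 336.2∠-106.6° V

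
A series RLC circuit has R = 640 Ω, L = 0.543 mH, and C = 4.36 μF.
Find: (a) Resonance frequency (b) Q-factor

Step 1 — Resonance condition Im(Z)=0 gives ω₀ = 1/√(LC).
Step 2 — ω₀ = 1/√(0.000543·4.36e-06) = 2.055e+04 rad/s.
Step 3 — f₀ = ω₀/(2π) = 3271 Hz.
Step 4 — Series Q: Q = ω₀L/R = 2.055e+04·0.000543/640 = 0.01744.

(a) f₀ = 3271 Hz  (b) Q = 0.01744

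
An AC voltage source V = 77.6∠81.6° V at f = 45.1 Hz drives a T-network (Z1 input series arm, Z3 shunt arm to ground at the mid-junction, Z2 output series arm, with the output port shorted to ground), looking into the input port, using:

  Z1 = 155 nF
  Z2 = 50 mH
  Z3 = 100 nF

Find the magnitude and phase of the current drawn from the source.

Step 1 — Angular frequency: ω = 2π·f = 2π·45.1 = 283.4 rad/s.
Step 2 — Component impedances:
  Z1: Z = 1/(jωC) = -j/(ω·C) = 0 - j2.277e+04 Ω
  Z2: Z = jωL = j·283.4·0.05 = 0 + j14.17 Ω
  Z3: Z = 1/(jωC) = -j/(ω·C) = 0 - j3.529e+04 Ω
Step 3 — With the output port shorted to ground, the output series arm Z2 runs from the junction to ground; the shunt arm Z3 also runs from the junction to ground. They appear in parallel: Z3 || Z2 = 0 + j14.17 Ω.
Step 4 — Series with input arm Z1: Z_in = Z1 + (Z3 || Z2) = 0 - j2.275e+04 Ω = 2.275e+04∠-90.0° Ω.
Step 5 — Source phasor: V = 77.6∠81.6° V = 11.34 + j76.77 V.
Step 6 — Ohm's law: I = V / Z_total = (11.34 + j76.77) / (0 - j2.275e+04) = -0.003374 + j0.0004982 A.
Step 7 — Convert to polar: |I| = 0.003411 A, ∠I = 171.6°.

I = 0.003411∠171.6° A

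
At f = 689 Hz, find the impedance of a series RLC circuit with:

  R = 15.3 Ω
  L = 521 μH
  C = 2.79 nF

Step 1 — Angular frequency: ω = 2π·f = 2π·689 = 4329 rad/s.
Step 2 — Component impedances:
  R: Z = R = 15.3 Ω
  L: Z = jωL = j·4329·0.000521 = 0 + j2.255 Ω
  C: Z = 1/(jωC) = -j/(ω·C) = 0 - j8.279e+04 Ω
Step 3 — Series combination: Z_total = R + L + C = 15.3 - j8.279e+04 Ω = 8.279e+04∠-90.0° Ω.

Z = 15.3 - j8.279e+04 Ω = 8.279e+04∠-90.0° Ω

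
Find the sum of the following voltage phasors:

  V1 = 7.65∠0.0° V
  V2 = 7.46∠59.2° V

Step 1 — Convert each phasor to rectangular form:
  V1 = 7.65·(cos(0.0°) + j·sin(0.0°)) = 7.65 V
  V2 = 7.46·(cos(59.2°) + j·sin(59.2°)) = 3.82 + j6.408 V
Step 2 — Sum components: V_total = 11.47 + j6.408 V.
Step 3 — Convert to polar: |V_total| = 13.14 V, ∠V_total = 29.2°.

V_total = 13.14∠29.2° V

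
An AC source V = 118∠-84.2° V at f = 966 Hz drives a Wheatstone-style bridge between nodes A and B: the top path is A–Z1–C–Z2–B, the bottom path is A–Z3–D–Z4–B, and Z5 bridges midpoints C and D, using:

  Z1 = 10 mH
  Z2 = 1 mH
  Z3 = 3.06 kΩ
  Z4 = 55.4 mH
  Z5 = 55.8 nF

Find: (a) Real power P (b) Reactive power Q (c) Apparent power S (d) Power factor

Step 1 — Angular frequency: ω = 2π·f = 2π·966 = 6070 rad/s.
Step 2 — Component impedances:
  Z1: Z = jωL = j·6070·0.01 = 0 + j60.7 Ω
  Z2: Z = jωL = j·6070·0.001 = 0 + j6.07 Ω
  Z3: Z = R = 3060 Ω
  Z4: Z = jωL = j·6070·0.0554 = 0 + j336.3 Ω
  Z5: Z = 1/(jωC) = -j/(ω·C) = 0 - j2953 Ω
Step 3 — Bridge requires nodal analysis (the Z5 bridge couples midpoints C and D, so the two paths cannot be reduced to a simple series/parallel combination). Setting node B to ground and injecting 1 A at node A, the 3-node admittance system at A, C, D solves to V_A = Z_AB = 1.46 + j66.57 Ω = 66.58∠88.7° Ω.
Step 4 — Source phasor: V = 118∠-84.2° V = 11.92 - j117.4 V.
Step 5 — Current: I = V / Z = -1.759 - j0.2177 A = 1.772∠-172.9° A.
Step 6 — Complex power: S = V·I* = 4.587 + j209.1 VA.
Step 7 — Real power: P = Re(S) = 4.587 W.
Step 8 — Reactive power: Q = Im(S) = 209.1 VAR.
Step 9 — Apparent power: |S| = 209.1 VA.
Step 10 — Power factor: PF = P/|S| = 0.02193 (lagging).

(a) P = 4.587 W  (b) Q = 209.1 VAR  (c) S = 209.1 VA  (d) PF = 0.02193 (lagging)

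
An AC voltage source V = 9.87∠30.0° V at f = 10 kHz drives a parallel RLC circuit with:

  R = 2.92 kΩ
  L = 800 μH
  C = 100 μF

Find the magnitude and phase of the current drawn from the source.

Step 1 — Angular frequency: ω = 2π·f = 2π·1e+04 = 6.283e+04 rad/s.
Step 2 — Component impedances:
  R: Z = R = 2920 Ω
  L: Z = jωL = j·6.283e+04·0.0008 = 0 + j50.27 Ω
  C: Z = 1/(jωC) = -j/(ω·C) = 0 - j0.1592 Ω
Step 3 — Parallel combination: 1/Z_total = 1/R + 1/L + 1/C; Z_total = 8.73e-06 - j0.1597 Ω = 0.1597∠-90.0° Ω.
Step 4 — Source phasor: V = 9.87∠30.0° V = 8.548 + j4.935 V.
Step 5 — Ohm's law: I = V / Z_total = (8.548 + j4.935) / (8.73e-06 - j0.1597) = -30.91 + j53.54 A.
Step 6 — Convert to polar: |I| = 61.82 A, ∠I = 120.0°.

I = 61.82∠120.0° A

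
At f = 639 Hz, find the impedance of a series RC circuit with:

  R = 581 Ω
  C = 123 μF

Step 1 — Angular frequency: ω = 2π·f = 2π·639 = 4015 rad/s.
Step 2 — Component impedances:
  R: Z = R = 581 Ω
  C: Z = 1/(jωC) = -j/(ω·C) = 0 - j2.025 Ω
Step 3 — Series combination: Z_total = R + C = 581 - j2.025 Ω = 581∠-0.2° Ω.

Z = 581 - j2.025 Ω = 581∠-0.2° Ω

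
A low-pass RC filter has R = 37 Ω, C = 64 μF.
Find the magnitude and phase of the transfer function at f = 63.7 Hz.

Step 1 — Angular frequency: ω = 2π·63.7 = 400.2 rad/s.
Step 2 — Transfer function: H(jω) = 1/(1 + jωRC).
Step 3 — Denominator: 1 + jωRC = 1 + j·400.2·37·6.4e-05 = 1 + j0.9478.
Step 4 — H = 0.5268 - j0.4993.
Step 5 — Magnitude: |H| = 0.7258 (-2.8 dB); phase: φ = -43.5°.

|H| = 0.7258 (-2.8 dB), φ = -43.5°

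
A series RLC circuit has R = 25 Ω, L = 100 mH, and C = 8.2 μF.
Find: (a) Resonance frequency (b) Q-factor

Step 1 — Resonance condition Im(Z)=0 gives ω₀ = 1/√(LC).
Step 2 — ω₀ = 1/√(0.1·8.2e-06) = 1104 rad/s.
Step 3 — f₀ = ω₀/(2π) = 175.8 Hz.
Step 4 — Series Q: Q = ω₀L/R = 1104·0.1/25 = 4.417.

(a) f₀ = 175.8 Hz  (b) Q = 4.417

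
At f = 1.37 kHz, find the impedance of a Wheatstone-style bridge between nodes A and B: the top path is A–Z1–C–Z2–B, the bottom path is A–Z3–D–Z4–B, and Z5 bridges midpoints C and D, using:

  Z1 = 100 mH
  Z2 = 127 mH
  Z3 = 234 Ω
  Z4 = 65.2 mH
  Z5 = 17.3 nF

Step 1 — Angular frequency: ω = 2π·f = 2π·1370 = 8608 rad/s.
Step 2 — Component impedances:
  Z1: Z = jωL = j·8608·0.1 = 0 + j860.8 Ω
  Z2: Z = jωL = j·8608·0.127 = 0 + j1093 Ω
  Z3: Z = R = 234 Ω
  Z4: Z = jωL = j·8608·0.0652 = 0 + j561.2 Ω
  Z5: Z = 1/(jωC) = -j/(ω·C) = 0 - j6715 Ω
Step 3 — Bridge requires nodal analysis (the Z5 bridge couples midpoints C and D, so the two paths cannot be reduced to a simple series/parallel combination). Setting node B to ground and injecting 1 A at node A, the 3-node admittance system at A, C, D solves to V_A = Z_AB = 133.1 + j452.2 Ω = 471.4∠73.6° Ω.

Z = 133.1 + j452.2 Ω = 471.4∠73.6° Ω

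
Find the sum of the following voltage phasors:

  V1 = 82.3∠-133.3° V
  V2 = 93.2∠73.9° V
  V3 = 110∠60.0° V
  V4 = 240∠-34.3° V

Step 1 — Convert each phasor to rectangular form:
  V1 = 82.3·(cos(-133.3°) + j·sin(-133.3°)) = -56.44 - j59.9 V
  V2 = 93.2·(cos(73.9°) + j·sin(73.9°)) = 25.85 + j89.54 V
  V3 = 110·(cos(60.0°) + j·sin(60.0°)) = 55 + j95.26 V
  V4 = 240·(cos(-34.3°) + j·sin(-34.3°)) = 198.3 - j135.2 V
Step 2 — Sum components: V_total = 222.7 - j10.33 V.
Step 3 — Convert to polar: |V_total| = 222.9 V, ∠V_total = -2.7°.

V_total = 222.9∠-2.7° V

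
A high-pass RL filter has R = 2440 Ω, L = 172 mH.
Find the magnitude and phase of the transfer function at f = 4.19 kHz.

Step 1 — Angular frequency: ω = 2π·4190 = 2.633e+04 rad/s.
Step 2 — Transfer function: H(jω) = jωL/(R + jωL).
Step 3 — Numerator jωL = j·4528; denominator R + jωL = 2440 + j4528.
Step 4 — H = 0.775 + j0.4176.
Step 5 — Magnitude: |H| = 0.8803 (-1.1 dB); phase: φ = 28.3°.

|H| = 0.8803 (-1.1 dB), φ = 28.3°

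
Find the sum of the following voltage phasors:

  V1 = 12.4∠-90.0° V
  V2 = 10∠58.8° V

Step 1 — Convert each phasor to rectangular form:
  V1 = 12.4·(cos(-90.0°) + j·sin(-90.0°)) = 0 - j12.4 V
  V2 = 10·(cos(58.8°) + j·sin(58.8°)) = 5.18 + j8.554 V
Step 2 — Sum components: V_total = 5.18 - j3.846 V.
Step 3 — Convert to polar: |V_total| = 6.452 V, ∠V_total = -36.6°.

V_total = 6.452∠-36.6° V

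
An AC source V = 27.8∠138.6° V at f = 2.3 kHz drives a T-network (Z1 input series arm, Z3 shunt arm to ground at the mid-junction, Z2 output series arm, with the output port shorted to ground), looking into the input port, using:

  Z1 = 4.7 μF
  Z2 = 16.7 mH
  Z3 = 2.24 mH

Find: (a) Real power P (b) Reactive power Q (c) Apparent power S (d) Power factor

Step 1 — Angular frequency: ω = 2π·f = 2π·2300 = 1.445e+04 rad/s.
Step 2 — Component impedances:
  Z1: Z = 1/(jωC) = -j/(ω·C) = 0 - j14.72 Ω
  Z2: Z = jωL = j·1.445e+04·0.0167 = 0 + j241.3 Ω
  Z3: Z = jωL = j·1.445e+04·0.00224 = 0 + j32.37 Ω
Step 3 — With the output port shorted to ground, the output series arm Z2 runs from the junction to ground; the shunt arm Z3 also runs from the junction to ground. They appear in parallel: Z3 || Z2 = 0 + j28.54 Ω.
Step 4 — Series with input arm Z1: Z_in = Z1 + (Z3 || Z2) = 0 + j13.82 Ω = 13.82∠90.0° Ω.
Step 5 — Source phasor: V = 27.8∠138.6° V = -20.85 + j18.38 V.
Step 6 — Current: I = V / Z = 1.33 + j1.509 A = 2.012∠48.6° A.
Step 7 — Complex power: S = V·I* = 0 + j55.92 VA.
Step 8 — Real power: P = Re(S) = 0 W.
Step 9 — Reactive power: Q = Im(S) = 55.92 VAR.
Step 10 — Apparent power: |S| = 55.92 VA.
Step 11 — Power factor: PF = P/|S| = 0 (lagging).

(a) P = 0 W  (b) Q = 55.92 VAR  (c) S = 55.92 VA  (d) PF = 0 (lagging)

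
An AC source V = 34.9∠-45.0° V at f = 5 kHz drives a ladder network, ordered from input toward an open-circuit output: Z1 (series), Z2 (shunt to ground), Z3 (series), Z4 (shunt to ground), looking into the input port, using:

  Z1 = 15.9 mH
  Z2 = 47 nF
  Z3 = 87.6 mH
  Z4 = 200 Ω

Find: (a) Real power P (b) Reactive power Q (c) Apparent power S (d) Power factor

Step 1 — Angular frequency: ω = 2π·f = 2π·5000 = 3.142e+04 rad/s.
Step 2 — Component impedances:
  Z1: Z = jωL = j·3.142e+04·0.0159 = 0 + j499.5 Ω
  Z2: Z = 1/(jωC) = -j/(ω·C) = 0 - j677.3 Ω
  Z3: Z = jωL = j·3.142e+04·0.0876 = 0 + j2752 Ω
  Z4: Z = R = 200 Ω
Step 3 — Ladder network (open output): work backward from the far end, alternating series and parallel combinations. Z_in = 21.11 - j396.8 Ω = 397.3∠-87.0° Ω.
Step 4 — Source phasor: V = 34.9∠-45.0° V = 24.68 - j24.68 V.
Step 5 — Current: I = V / Z = 0.06532 + j0.05872 A = 0.08783∠42.0° A.
Step 6 — Complex power: S = V·I* = 0.1629 - j3.061 VA.
Step 7 — Real power: P = Re(S) = 0.1629 W.
Step 8 — Reactive power: Q = Im(S) = -3.061 VAR.
Step 9 — Apparent power: |S| = 3.065 VA.
Step 10 — Power factor: PF = P/|S| = 0.05314 (leading).

(a) P = 0.1629 W  (b) Q = -3.061 VAR  (c) S = 3.065 VA  (d) PF = 0.05314 (leading)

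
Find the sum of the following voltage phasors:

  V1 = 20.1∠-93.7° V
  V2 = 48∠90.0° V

Step 1 — Convert each phasor to rectangular form:
  V1 = 20.1·(cos(-93.7°) + j·sin(-93.7°)) = -1.297 - j20.06 V
  V2 = 48·(cos(90.0°) + j·sin(90.0°)) = 0 + j48 V
Step 2 — Sum components: V_total = -1.297 + j27.94 V.
Step 3 — Convert to polar: |V_total| = 27.97 V, ∠V_total = 92.7°.

V_total = 27.97∠92.7° V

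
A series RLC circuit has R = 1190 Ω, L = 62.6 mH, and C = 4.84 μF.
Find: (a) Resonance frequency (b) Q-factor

Step 1 — Resonance condition Im(Z)=0 gives ω₀ = 1/√(LC).
Step 2 — ω₀ = 1/√(0.0626·4.84e-06) = 1817 rad/s.
Step 3 — f₀ = ω₀/(2π) = 289.1 Hz.
Step 4 — Series Q: Q = ω₀L/R = 1817·0.0626/1190 = 0.09557.

(a) f₀ = 289.1 Hz  (b) Q = 0.09557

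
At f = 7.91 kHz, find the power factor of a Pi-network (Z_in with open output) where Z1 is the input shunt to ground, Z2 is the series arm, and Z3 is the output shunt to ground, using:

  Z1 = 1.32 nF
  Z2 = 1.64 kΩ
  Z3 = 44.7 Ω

Step 1 — Angular frequency: ω = 2π·f = 2π·7910 = 4.97e+04 rad/s.
Step 2 — Component impedances:
  Z1: Z = 1/(jωC) = -j/(ω·C) = 0 - j1.524e+04 Ω
  Z2: Z = R = 1640 Ω
  Z3: Z = R = 44.7 Ω
Step 3 — With open output, the series arm Z2 and the output shunt Z3 appear in series to ground: Z2 + Z3 = 1685 Ω.
Step 4 — Parallel with input shunt Z1: Z_in = Z1 || (Z2 + Z3) = 1664 - j184 Ω = 1675∠-6.3° Ω.
Step 5 — Power factor: PF = cos(φ) = Re(Z)/|Z| = 1664.369/1674.504 = 0.9939.
Step 6 — Type: Im(Z) = -184 ⇒ leading (phase φ = -6.3°).

PF = 0.9939 (leading, φ = -6.3°)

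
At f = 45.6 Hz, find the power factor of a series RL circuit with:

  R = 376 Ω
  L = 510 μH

Step 1 — Angular frequency: ω = 2π·f = 2π·45.6 = 286.5 rad/s.
Step 2 — Component impedances:
  R: Z = R = 376 Ω
  L: Z = jωL = j·286.5·0.00051 = 0 + j0.1461 Ω
Step 3 — Series combination: Z_total = R + L = 376 + j0.1461 Ω = 376∠0.0° Ω.
Step 4 — Power factor: PF = cos(φ) = Re(Z)/|Z| = 376/376 = 1.
Step 5 — Type: Im(Z) = 0.1461 ⇒ lagging (phase φ = 0.0°).

PF = 1 (lagging, φ = 0.0°)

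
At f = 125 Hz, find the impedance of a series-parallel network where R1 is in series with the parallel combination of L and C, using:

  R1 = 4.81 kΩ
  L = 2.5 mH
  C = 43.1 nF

Step 1 — Angular frequency: ω = 2π·f = 2π·125 = 785.4 rad/s.
Step 2 — Component impedances:
  R1: Z = R = 4810 Ω
  L: Z = jωL = j·785.4·0.0025 = 0 + j1.963 Ω
  C: Z = 1/(jωC) = -j/(ω·C) = 0 - j2.954e+04 Ω
Step 3 — Parallel branch: L || C = 1/(1/L + 1/C) = 0 + j1.964 Ω.
Step 4 — Series with R1: Z_total = R1 + (L || C) = 4810 + j1.964 Ω = 4810∠0.0° Ω.

Z = 4810 + j1.964 Ω = 4810∠0.0° Ω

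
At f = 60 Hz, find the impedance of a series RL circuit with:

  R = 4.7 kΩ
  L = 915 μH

Step 1 — Angular frequency: ω = 2π·f = 2π·60 = 377 rad/s.
Step 2 — Component impedances:
  R: Z = R = 4700 Ω
  L: Z = jωL = j·377·0.000915 = 0 + j0.3449 Ω
Step 3 — Series combination: Z_total = R + L = 4700 + j0.3449 Ω = 4700∠0.0° Ω.

Z = 4700 + j0.3449 Ω = 4700∠0.0° Ω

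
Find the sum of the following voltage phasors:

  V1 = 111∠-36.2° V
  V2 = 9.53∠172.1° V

Step 1 — Convert each phasor to rectangular form:
  V1 = 111·(cos(-36.2°) + j·sin(-36.2°)) = 89.57 - j65.56 V
  V2 = 9.53·(cos(172.1°) + j·sin(172.1°)) = -9.44 + j1.31 V
Step 2 — Sum components: V_total = 80.13 - j64.25 V.
Step 3 — Convert to polar: |V_total| = 102.7 V, ∠V_total = -38.7°.

V_total = 102.7∠-38.7° V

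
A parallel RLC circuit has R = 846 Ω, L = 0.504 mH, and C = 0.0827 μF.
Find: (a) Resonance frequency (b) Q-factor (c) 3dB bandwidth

Step 1 — Resonance: ω₀ = 1/√(LC) = 1/√(0.000504·8.27e-08) = 1.549e+05 rad/s.
Step 2 — f₀ = ω₀/(2π) = 2.465e+04 Hz.
Step 3 — Parallel Q: Q = R/(ω₀L) = 846/(1.549e+05·0.000504) = 10.84.
Step 4 — Bandwidth: Δω = ω₀/Q = 1.429e+04 rad/s; BW = Δω/(2π) = 2275 Hz.

(a) f₀ = 2.465e+04 Hz  (b) Q = 10.84  (c) BW = 2275 Hz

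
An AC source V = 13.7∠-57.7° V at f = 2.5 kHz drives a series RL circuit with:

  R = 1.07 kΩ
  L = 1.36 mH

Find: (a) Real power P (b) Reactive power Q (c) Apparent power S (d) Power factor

Step 1 — Angular frequency: ω = 2π·f = 2π·2500 = 1.571e+04 rad/s.
Step 2 — Component impedances:
  R: Z = R = 1070 Ω
  L: Z = jωL = j·1.571e+04·0.00136 = 0 + j21.36 Ω
Step 3 — Series combination: Z_total = R + L = 1070 + j21.36 Ω = 1070∠1.1° Ω.
Step 4 — Source phasor: V = 13.7∠-57.7° V = 7.321 - j11.58 V.
Step 5 — Current: I = V / Z = 0.006623 - j0.01095 A = 0.0128∠-58.8° A.
Step 6 — Complex power: S = V·I* = 0.1753 + j0.003501 VA.
Step 7 — Real power: P = Re(S) = 0.1753 W.
Step 8 — Reactive power: Q = Im(S) = 0.003501 VAR.
Step 9 — Apparent power: |S| = 0.1754 VA.
Step 10 — Power factor: PF = P/|S| = 0.9998 (lagging).

(a) P = 0.1753 W  (b) Q = 0.003501 VAR  (c) S = 0.1754 VA  (d) PF = 0.9998 (lagging)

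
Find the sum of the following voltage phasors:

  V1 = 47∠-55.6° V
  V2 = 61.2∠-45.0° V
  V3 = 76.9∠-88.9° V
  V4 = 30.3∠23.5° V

Step 1 — Convert each phasor to rectangular form:
  V1 = 47·(cos(-55.6°) + j·sin(-55.6°)) = 26.55 - j38.78 V
  V2 = 61.2·(cos(-45.0°) + j·sin(-45.0°)) = 43.27 - j43.27 V
  V3 = 76.9·(cos(-88.9°) + j·sin(-88.9°)) = 1.476 - j76.89 V
  V4 = 30.3·(cos(23.5°) + j·sin(23.5°)) = 27.79 + j12.08 V
Step 2 — Sum components: V_total = 99.09 - j146.9 V.
Step 3 — Convert to polar: |V_total| = 177.2 V, ∠V_total = -56.0°.

V_total = 177.2∠-56.0° V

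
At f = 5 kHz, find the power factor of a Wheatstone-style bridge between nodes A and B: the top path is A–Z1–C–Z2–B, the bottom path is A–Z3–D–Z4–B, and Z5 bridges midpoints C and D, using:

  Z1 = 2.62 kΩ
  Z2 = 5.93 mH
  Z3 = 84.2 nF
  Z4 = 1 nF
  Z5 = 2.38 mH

Step 1 — Angular frequency: ω = 2π·f = 2π·5000 = 3.142e+04 rad/s.
Step 2 — Component impedances:
  Z1: Z = R = 2620 Ω
  Z2: Z = jωL = j·3.142e+04·0.00593 = 0 + j186.3 Ω
  Z3: Z = 1/(jωC) = -j/(ω·C) = 0 - j378 Ω
  Z4: Z = 1/(jωC) = -j/(ω·C) = 0 - j3.183e+04 Ω
  Z5: Z = jωL = j·3.142e+04·0.00238 = 0 + j74.77 Ω
Step 3 — Bridge requires nodal analysis (the Z5 bridge couples midpoints C and D, so the two paths cannot be reduced to a simple series/parallel combination). Setting node B to ground and injecting 1 A at node A, the 3-node admittance system at A, C, D solves to V_A = Z_AB = 34.5 - j110.8 Ω = 116.1∠-72.7° Ω.
Step 4 — Power factor: PF = cos(φ) = Re(Z)/|Z| = 34.5/116.1 = 0.2972.
Step 5 — Type: Im(Z) = -110.8 ⇒ leading (phase φ = -72.7°).

PF = 0.2972 (leading, φ = -72.7°)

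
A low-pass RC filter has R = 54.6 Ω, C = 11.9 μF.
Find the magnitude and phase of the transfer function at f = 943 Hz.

Step 1 — Angular frequency: ω = 2π·943 = 5925 rad/s.
Step 2 — Transfer function: H(jω) = 1/(1 + jωRC).
Step 3 — Denominator: 1 + jωRC = 1 + j·5925·54.6·1.19e-05 = 1 + j3.85.
Step 4 — H = 0.06321 - j0.2433.
Step 5 — Magnitude: |H| = 0.2514 (-12.0 dB); phase: φ = -75.4°.

|H| = 0.2514 (-12.0 dB), φ = -75.4°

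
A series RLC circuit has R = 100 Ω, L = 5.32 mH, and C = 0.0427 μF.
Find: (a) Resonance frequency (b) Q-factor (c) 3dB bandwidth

Step 1 — Resonance: ω₀ = 1/√(LC) = 1/√(0.00532·4.27e-08) = 6.635e+04 rad/s.
Step 2 — f₀ = ω₀/(2π) = 1.056e+04 Hz.
Step 3 — Series Q: Q = ω₀L/R = 6.635e+04·0.00532/100 = 3.53.
Step 4 — Bandwidth: Δω = ω₀/Q = 1.88e+04 rad/s; BW = Δω/(2π) = 2992 Hz.

(a) f₀ = 1.056e+04 Hz  (b) Q = 3.53  (c) BW = 2992 Hz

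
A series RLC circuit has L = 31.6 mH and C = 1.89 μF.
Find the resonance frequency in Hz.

Step 1 — Resonance condition Im(Z)=0 gives ω₀ = 1/√(LC).
Step 2 — ω₀ = 1/√(0.0316·1.89e-06) = 4092 rad/s.
Step 3 — f₀ = ω₀/(2π) = 651.2 Hz.

f₀ = 651.2 Hz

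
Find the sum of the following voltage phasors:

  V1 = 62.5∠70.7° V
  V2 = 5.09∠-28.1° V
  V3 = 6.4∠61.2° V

Step 1 — Convert each phasor to rectangular form:
  V1 = 62.5·(cos(70.7°) + j·sin(70.7°)) = 20.66 + j58.99 V
  V2 = 5.09·(cos(-28.1°) + j·sin(-28.1°)) = 4.49 - j2.397 V
  V3 = 6.4·(cos(61.2°) + j·sin(61.2°)) = 3.083 + j5.608 V
Step 2 — Sum components: V_total = 28.23 + j62.2 V.
Step 3 — Convert to polar: |V_total| = 68.31 V, ∠V_total = 65.6°.

V_total = 68.31∠65.6° V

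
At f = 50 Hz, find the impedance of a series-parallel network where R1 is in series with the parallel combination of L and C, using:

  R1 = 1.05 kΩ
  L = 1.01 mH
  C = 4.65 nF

Step 1 — Angular frequency: ω = 2π·f = 2π·50 = 314.2 rad/s.
Step 2 — Component impedances:
  R1: Z = R = 1050 Ω
  L: Z = jωL = j·314.2·0.00101 = 0 + j0.3173 Ω
  C: Z = 1/(jωC) = -j/(ω·C) = 0 - j6.845e+05 Ω
Step 3 — Parallel branch: L || C = 1/(1/L + 1/C) = 0 + j0.3173 Ω.
Step 4 — Series with R1: Z_total = R1 + (L || C) = 1050 + j0.3173 Ω = 1050∠0.0° Ω.

Z = 1050 + j0.3173 Ω = 1050∠0.0° Ω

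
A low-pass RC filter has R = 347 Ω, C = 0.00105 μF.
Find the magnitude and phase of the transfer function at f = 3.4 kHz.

Step 1 — Angular frequency: ω = 2π·3400 = 2.136e+04 rad/s.
Step 2 — Transfer function: H(jω) = 1/(1 + jωRC).
Step 3 — Denominator: 1 + jωRC = 1 + j·2.136e+04·347·1.05e-09 = 1 + j0.007784.
Step 4 — H = 0.9999 - j0.007783.
Step 5 — Magnitude: |H| = 1 (-0.0 dB); phase: φ = -0.4°.

|H| = 1 (-0.0 dB), φ = -0.4°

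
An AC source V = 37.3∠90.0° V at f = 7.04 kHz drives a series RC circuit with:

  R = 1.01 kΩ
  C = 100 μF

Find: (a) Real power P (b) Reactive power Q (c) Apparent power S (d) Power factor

Step 1 — Angular frequency: ω = 2π·f = 2π·7040 = 4.423e+04 rad/s.
Step 2 — Component impedances:
  R: Z = R = 1010 Ω
  C: Z = 1/(jωC) = -j/(ω·C) = 0 - j0.2261 Ω
Step 3 — Series combination: Z_total = R + C = 1010 - j0.2261 Ω = 1010∠-0.0° Ω.
Step 4 — Source phasor: V = 37.3∠90.0° V = 0 + j37.3 V.
Step 5 — Current: I = V / Z = -8.266e-06 + j0.03693 A = 0.03693∠90.0° A.
Step 6 — Complex power: S = V·I* = 1.378 - j0.0003083 VA.
Step 7 — Real power: P = Re(S) = 1.378 W.
Step 8 — Reactive power: Q = Im(S) = -0.0003083 VAR.
Step 9 — Apparent power: |S| = 1.378 VA.
Step 10 — Power factor: PF = P/|S| = 1 (leading).

(a) P = 1.378 W  (b) Q = -0.0003083 VAR  (c) S = 1.378 VA  (d) PF = 1 (leading)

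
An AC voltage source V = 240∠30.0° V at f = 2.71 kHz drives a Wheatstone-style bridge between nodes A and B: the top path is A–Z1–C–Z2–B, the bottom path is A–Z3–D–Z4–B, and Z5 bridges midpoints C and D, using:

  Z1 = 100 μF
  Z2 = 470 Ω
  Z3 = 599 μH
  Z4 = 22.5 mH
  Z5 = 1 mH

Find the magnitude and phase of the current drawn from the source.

Step 1 — Angular frequency: ω = 2π·f = 2π·2710 = 1.703e+04 rad/s.
Step 2 — Component impedances:
  Z1: Z = 1/(jωC) = -j/(ω·C) = 0 - j0.5873 Ω
  Z2: Z = R = 470 Ω
  Z3: Z = jωL = j·1.703e+04·0.000599 = 0 + j10.2 Ω
  Z4: Z = jωL = j·1.703e+04·0.0225 = 0 + j383.1 Ω
  Z5: Z = jωL = j·1.703e+04·0.001 = 0 + j17.03 Ω
Step 3 — Bridge requires nodal analysis (the Z5 bridge couples midpoints C and D, so the two paths cannot be reduced to a simple series/parallel combination). Setting node B to ground and injecting 1 A at node A, the 3-node admittance system at A, C, D solves to V_A = Z_AB = 191.6 + j230.7 Ω = 299.9∠50.3° Ω.
Step 4 — Source phasor: V = 240∠30.0° V = 207.8 + j120 V.
Step 5 — Ohm's law: I = V / Z_total = (207.8 + j120) / (191.6 + j230.7) = 0.7506 - j0.2776 A.
Step 6 — Convert to polar: |I| = 0.8002 A, ∠I = -20.3°.

I = 0.8002∠-20.3° A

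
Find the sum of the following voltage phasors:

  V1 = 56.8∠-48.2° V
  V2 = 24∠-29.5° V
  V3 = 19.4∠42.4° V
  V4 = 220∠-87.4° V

Step 1 — Convert each phasor to rectangular form:
  V1 = 56.8·(cos(-48.2°) + j·sin(-48.2°)) = 37.86 - j42.34 V
  V2 = 24·(cos(-29.5°) + j·sin(-29.5°)) = 20.89 - j11.82 V
  V3 = 19.4·(cos(42.4°) + j·sin(42.4°)) = 14.33 + j13.08 V
  V4 = 220·(cos(-87.4°) + j·sin(-87.4°)) = 9.98 - j219.8 V
Step 2 — Sum components: V_total = 83.05 - j260.9 V.
Step 3 — Convert to polar: |V_total| = 273.8 V, ∠V_total = -72.3°.

V_total = 273.8∠-72.3° V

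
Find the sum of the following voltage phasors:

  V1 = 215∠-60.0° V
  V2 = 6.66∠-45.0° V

Step 1 — Convert each phasor to rectangular form:
  V1 = 215·(cos(-60.0°) + j·sin(-60.0°)) = 107.5 - j186.2 V
  V2 = 6.66·(cos(-45.0°) + j·sin(-45.0°)) = 4.709 - j4.709 V
Step 2 — Sum components: V_total = 112.2 - j190.9 V.
Step 3 — Convert to polar: |V_total| = 221.4 V, ∠V_total = -59.6°.

V_total = 221.4∠-59.6° V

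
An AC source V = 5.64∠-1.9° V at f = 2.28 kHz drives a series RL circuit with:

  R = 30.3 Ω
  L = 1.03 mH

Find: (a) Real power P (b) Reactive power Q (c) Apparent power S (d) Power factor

Step 1 — Angular frequency: ω = 2π·f = 2π·2280 = 1.433e+04 rad/s.
Step 2 — Component impedances:
  R: Z = R = 30.3 Ω
  L: Z = jωL = j·1.433e+04·0.00103 = 0 + j14.76 Ω
Step 3 — Series combination: Z_total = R + L = 30.3 + j14.76 Ω = 33.7∠26.0° Ω.
Step 4 — Source phasor: V = 5.64∠-1.9° V = 5.637 - j0.187 V.
Step 5 — Current: I = V / Z = 0.1479 - j0.07822 A = 0.1674∠-27.9° A.
Step 6 — Complex power: S = V·I* = 0.8486 + j0.4132 VA.
Step 7 — Real power: P = Re(S) = 0.8486 W.
Step 8 — Reactive power: Q = Im(S) = 0.4132 VAR.
Step 9 — Apparent power: |S| = 0.9439 VA.
Step 10 — Power factor: PF = P/|S| = 0.8991 (lagging).

(a) P = 0.8486 W  (b) Q = 0.4132 VAR  (c) S = 0.9439 VA  (d) PF = 0.8991 (lagging)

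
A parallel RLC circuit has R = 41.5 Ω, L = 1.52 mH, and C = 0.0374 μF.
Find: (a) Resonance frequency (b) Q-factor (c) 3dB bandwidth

Step 1 — Resonance: ω₀ = 1/√(LC) = 1/√(0.00152·3.74e-08) = 1.326e+05 rad/s.
Step 2 — f₀ = ω₀/(2π) = 2.111e+04 Hz.
Step 3 — Parallel Q: Q = R/(ω₀L) = 41.5/(1.326e+05·0.00152) = 0.2059.
Step 4 — Bandwidth: Δω = ω₀/Q = 6.443e+05 rad/s; BW = Δω/(2π) = 1.025e+05 Hz.

(a) f₀ = 2.111e+04 Hz  (b) Q = 0.2059  (c) BW = 1.025e+05 Hz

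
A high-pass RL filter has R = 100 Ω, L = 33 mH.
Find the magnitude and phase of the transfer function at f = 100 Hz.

Step 1 — Angular frequency: ω = 2π·100 = 628.3 rad/s.
Step 2 — Transfer function: H(jω) = jωL/(R + jωL).
Step 3 — Numerator jωL = j·20.73; denominator R + jωL = 100 + j20.73.
Step 4 — H = 0.04122 + j0.1988.
Step 5 — Magnitude: |H| = 0.203 (-13.8 dB); phase: φ = 78.3°.

|H| = 0.203 (-13.8 dB), φ = 78.3°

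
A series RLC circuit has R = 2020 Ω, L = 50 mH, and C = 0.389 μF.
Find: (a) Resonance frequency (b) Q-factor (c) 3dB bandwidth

Step 1 — Resonance: ω₀ = 1/√(LC) = 1/√(0.05·3.89e-07) = 7170 rad/s.
Step 2 — f₀ = ω₀/(2π) = 1141 Hz.
Step 3 — Series Q: Q = ω₀L/R = 7170·0.05/2020 = 0.1775.
Step 4 — Bandwidth: Δω = ω₀/Q = 4.04e+04 rad/s; BW = Δω/(2π) = 6430 Hz.

(a) f₀ = 1141 Hz  (b) Q = 0.1775  (c) BW = 6430 Hz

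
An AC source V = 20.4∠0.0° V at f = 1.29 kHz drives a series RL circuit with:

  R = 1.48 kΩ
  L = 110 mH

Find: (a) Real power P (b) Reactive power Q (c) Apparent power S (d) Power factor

Step 1 — Angular frequency: ω = 2π·f = 2π·1290 = 8105 rad/s.
Step 2 — Component impedances:
  R: Z = R = 1480 Ω
  L: Z = jωL = j·8105·0.11 = 0 + j891.6 Ω
Step 3 — Series combination: Z_total = R + L = 1480 + j891.6 Ω = 1728∠31.1° Ω.
Step 4 — Source phasor: V = 20.4∠0.0° V = 20.4 V.
Step 5 — Current: I = V / Z = 0.01011 - j0.006093 A = 0.01181∠-31.1° A.
Step 6 — Complex power: S = V·I* = 0.2063 + j0.1243 VA.
Step 7 — Real power: P = Re(S) = 0.2063 W.
Step 8 — Reactive power: Q = Im(S) = 0.1243 VAR.
Step 9 — Apparent power: |S| = 0.2409 VA.
Step 10 — Power factor: PF = P/|S| = 0.8566 (lagging).

(a) P = 0.2063 W  (b) Q = 0.1243 VAR  (c) S = 0.2409 VA  (d) PF = 0.8566 (lagging)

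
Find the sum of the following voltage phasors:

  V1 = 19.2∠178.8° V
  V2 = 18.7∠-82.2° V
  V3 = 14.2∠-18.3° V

Step 1 — Convert each phasor to rectangular form:
  V1 = 19.2·(cos(178.8°) + j·sin(178.8°)) = -19.2 + j0.4021 V
  V2 = 18.7·(cos(-82.2°) + j·sin(-82.2°)) = 2.538 - j18.53 V
  V3 = 14.2·(cos(-18.3°) + j·sin(-18.3°)) = 13.48 - j4.459 V
Step 2 — Sum components: V_total = -3.176 - j22.58 V.
Step 3 — Convert to polar: |V_total| = 22.81 V, ∠V_total = -98.0°.

V_total = 22.81∠-98.0° V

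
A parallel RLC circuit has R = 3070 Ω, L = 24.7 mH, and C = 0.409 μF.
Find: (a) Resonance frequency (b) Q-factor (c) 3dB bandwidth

Step 1 — Resonance: ω₀ = 1/√(LC) = 1/√(0.0247·4.09e-07) = 9949 rad/s.
Step 2 — f₀ = ω₀/(2π) = 1583 Hz.
Step 3 — Parallel Q: Q = R/(ω₀L) = 3070/(9949·0.0247) = 12.49.
Step 4 — Bandwidth: Δω = ω₀/Q = 796.4 rad/s; BW = Δω/(2π) = 126.8 Hz.

(a) f₀ = 1583 Hz  (b) Q = 12.49  (c) BW = 126.8 Hz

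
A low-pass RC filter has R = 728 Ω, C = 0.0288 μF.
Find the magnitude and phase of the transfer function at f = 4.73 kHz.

Step 1 — Angular frequency: ω = 2π·4730 = 2.972e+04 rad/s.
Step 2 — Transfer function: H(jω) = 1/(1 + jωRC).
Step 3 — Denominator: 1 + jωRC = 1 + j·2.972e+04·728·2.88e-08 = 1 + j0.6231.
Step 4 — H = 0.7203 - j0.4488.
Step 5 — Magnitude: |H| = 0.8487 (-1.4 dB); phase: φ = -31.9°.

|H| = 0.8487 (-1.4 dB), φ = -31.9°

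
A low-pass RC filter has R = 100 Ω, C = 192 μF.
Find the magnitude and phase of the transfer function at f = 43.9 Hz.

Step 1 — Angular frequency: ω = 2π·43.9 = 275.8 rad/s.
Step 2 — Transfer function: H(jω) = 1/(1 + jωRC).
Step 3 — Denominator: 1 + jωRC = 1 + j·275.8·100·0.000192 = 1 + j5.296.
Step 4 — H = 0.03443 - j0.1823.
Step 5 — Magnitude: |H| = 0.1855 (-14.6 dB); phase: φ = -79.3°.

|H| = 0.1855 (-14.6 dB), φ = -79.3°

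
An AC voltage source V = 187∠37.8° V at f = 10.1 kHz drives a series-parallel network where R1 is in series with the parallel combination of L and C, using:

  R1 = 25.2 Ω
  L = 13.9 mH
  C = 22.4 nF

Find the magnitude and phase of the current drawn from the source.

Step 1 — Angular frequency: ω = 2π·f = 2π·1.01e+04 = 6.346e+04 rad/s.
Step 2 — Component impedances:
  R1: Z = R = 25.2 Ω
  L: Z = jωL = j·6.346e+04·0.0139 = 0 + j882.1 Ω
  C: Z = 1/(jωC) = -j/(ω·C) = 0 - j703.5 Ω
Step 3 — Parallel branch: L || C = 1/(1/L + 1/C) = 0 - j3474 Ω.
Step 4 — Series with R1: Z_total = R1 + (L || C) = 25.2 - j3474 Ω = 3474∠-89.6° Ω.
Step 5 — Source phasor: V = 187∠37.8° V = 147.8 + j114.6 V.
Step 6 — Ohm's law: I = V / Z_total = (147.8 + j114.6) / (25.2 - j3474) = -0.03268 + j0.04277 A.
Step 7 — Convert to polar: |I| = 0.05383 A, ∠I = 127.4°.

I = 0.05383∠127.4° A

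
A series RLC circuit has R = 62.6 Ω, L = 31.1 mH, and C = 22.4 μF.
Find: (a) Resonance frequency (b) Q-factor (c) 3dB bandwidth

Step 1 — Resonance condition Im(Z)=0 gives ω₀ = 1/√(LC).
Step 2 — ω₀ = 1/√(0.0311·2.24e-05) = 1198 rad/s.
Step 3 — f₀ = ω₀/(2π) = 190.7 Hz.
Step 4 — Series Q: Q = ω₀L/R = 1198·0.0311/62.6 = 0.5952.
Step 5 — 3dB bandwidth: Δω = ω₀/Q = 2013 rad/s; BW = Δω/(2π) = 320.4 Hz.

(a) f₀ = 190.7 Hz  (b) Q = 0.5952  (c) BW = 320.4 Hz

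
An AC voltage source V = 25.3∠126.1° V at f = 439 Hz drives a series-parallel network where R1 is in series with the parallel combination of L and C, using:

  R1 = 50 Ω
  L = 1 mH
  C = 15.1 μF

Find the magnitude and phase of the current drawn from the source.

Step 1 — Angular frequency: ω = 2π·f = 2π·439 = 2758 rad/s.
Step 2 — Component impedances:
  R1: Z = R = 50 Ω
  L: Z = jωL = j·2758·0.001 = 0 + j2.758 Ω
  C: Z = 1/(jωC) = -j/(ω·C) = 0 - j24.01 Ω
Step 3 — Parallel branch: L || C = 1/(1/L + 1/C) = 0 + j3.116 Ω.
Step 4 — Series with R1: Z_total = R1 + (L || C) = 50 + j3.116 Ω = 50.1∠3.6° Ω.
Step 5 — Source phasor: V = 25.3∠126.1° V = -14.91 + j20.44 V.
Step 6 — Ohm's law: I = V / Z_total = (-14.91 + j20.44) / (50 + j3.116) = -0.2716 + j0.4258 A.
Step 7 — Convert to polar: |I| = 0.505 A, ∠I = 122.5°.

I = 0.505∠122.5° A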